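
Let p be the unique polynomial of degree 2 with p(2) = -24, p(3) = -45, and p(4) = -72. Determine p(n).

p(n) = -3n^2 - 6n

Using the Lagrange interpolation formula with nodes 2, 3, 4:
  L_0(n) = (n - 3)(n - 4) / 2
  L_1(n) = (n - 2)(n - 4) / -1
  L_2(n) = (n - 2)(n - 3) / 2
Then p(n) = -24·L_0(n) - 45·L_1(n) - 72·L_2(n).
Expanding and collecting terms gives p(n) = -3n² - 6n.
Check: p(2) = -24. ✓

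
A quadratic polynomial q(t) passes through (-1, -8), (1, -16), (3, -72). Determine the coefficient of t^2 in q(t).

-6

Write q(t) = at^2 + bt + c. Substituting each data point gives a linear system:
  a - b + c = -8
  a + b + c = -16
  9a + 3b + c = -72
Solving the system yields a = -6, b = -4, c = -6.
So q(t) = -6t² - 4t - 6.
The leading coefficient is -6.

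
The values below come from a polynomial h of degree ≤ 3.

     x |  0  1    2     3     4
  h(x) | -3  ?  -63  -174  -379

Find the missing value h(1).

The 4 known points determine the degree-3 polynomial uniquely.
Write h(x) = ax^3 + bx^2 + cx + d. Substituting each data point gives a linear system:
  d = -3
  8a + 4b + 2c + d = -63
  27a + 9b + 3c + d = -174
  64a + 16b + 4c + d = -379
Solving the system yields a = -5, b = -2, c = -6, d = -3.
So h(x) = -5x^3 - 2x^2 - 6x - 3.
Then h(1) = -16.

-16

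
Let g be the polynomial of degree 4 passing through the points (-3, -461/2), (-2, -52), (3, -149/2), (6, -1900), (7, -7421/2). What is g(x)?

g(x) = -2x^4 + 3x^3 + (3/2)x^2 - x - 4

Write g(x) = ax^4 + bx^3 + cx^2 + dx + e. Substituting each data point gives a linear system:
  81a - 27b + 9c - 3d + e = -461/2
  16a - 8b + 4c - 2d + e = -52
  81a + 27b + 9c + 3d + e = -149/2
  1296a + 216b + 36c + 6d + e = -1900
  2401a + 343b + 49c + 7d + e = -7421/2
Solving the system yields a = -2, b = 3, c = 3/2, d = -1, e = -4.
So g(x) = -2x^4 + 3x^3 + (3/2)x^2 - x - 4.
Check: g(-3) = -461/2. ✓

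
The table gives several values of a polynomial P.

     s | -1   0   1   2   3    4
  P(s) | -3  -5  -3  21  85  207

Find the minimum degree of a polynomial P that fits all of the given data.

3

Forward differences of the values at s = -1, 0, 1, 2, 3, 4:
  P  : -3  -5  -3  21  85  207
  Δ  : -2  2  24  64  122
  Δ^2: 4  22  40  58
  Δ^3: 18  18  18
  Δ^4: 0  0
  Δ^5: 0
The third differences are constant (18) and nonzero, while all higher differences vanish, so the minimal degree is 3.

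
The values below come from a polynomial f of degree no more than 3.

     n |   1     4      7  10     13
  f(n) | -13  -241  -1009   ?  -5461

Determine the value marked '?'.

-2641

On equispaced nodes a degree-3 polynomial has vanishing fourth forward difference, so
  f(1) - 4·f(4) + 6·f(7) - 4·f(10) + f(13) = 0.
Substituting the known values and solving for f(10):
  -4·f(10) = 10564
  f(10) = -2641.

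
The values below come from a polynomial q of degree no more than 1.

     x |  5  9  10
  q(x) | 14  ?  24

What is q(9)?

The 2 known points determine the degree-1 polynomial uniquely.
Write q(x) = ax + b. Substituting each data point gives a linear system:
  5a + b = 14
  10a + b = 24
Solving the system yields a = 2, b = 4.
So q(x) = 2x + 4.
Then q(9) = 22.

22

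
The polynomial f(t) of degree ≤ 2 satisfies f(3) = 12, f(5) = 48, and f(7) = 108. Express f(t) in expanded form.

f(t) = 3t^2 - 6t + 3

Write f(t) = at^2 + bt + c. Substituting each data point gives a linear system:
  9a + 3b + c = 12
  25a + 5b + c = 48
  49a + 7b + c = 108
Solving the system yields a = 3, b = -6, c = 3.
So f(t) = 3t^2 - 6t + 3.
Check: f(7) = 108. ✓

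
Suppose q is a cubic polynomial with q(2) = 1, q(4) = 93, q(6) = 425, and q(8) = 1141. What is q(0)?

5

Using the Lagrange interpolation formula with nodes 2, 4, 6, 8:
  L_0(t) = (t - 4)(t - 6)(t - 8) / -48
  L_1(t) = (t - 2)(t - 6)(t - 8) / 16
  L_2(t) = (t - 2)(t - 4)(t - 8) / -16
  L_3(t) = (t - 2)(t - 4)(t - 6) / 48
Then q(t) = 1·L_0(t) + 93·L_1(t) + 425·L_2(t) + 1141·L_3(t).
Expanding and collecting terms gives q(t) = 3t³ - 6t² - 2t + 5.
Evaluating at t = 0: q(0) = 5.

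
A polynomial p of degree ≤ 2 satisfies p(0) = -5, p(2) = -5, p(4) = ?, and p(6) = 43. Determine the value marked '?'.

The 3 known points determine the degree-2 polynomial uniquely.
Write p(t) = at^2 + bt + c. Substituting each data point gives a linear system:
  c = -5
  4a + 2b + c = -5
  36a + 6b + c = 43
Solving the system yields a = 2, b = -4, c = -5.
So p(t) = 2t^2 - 4t - 5.
Then p(4) = 11.

11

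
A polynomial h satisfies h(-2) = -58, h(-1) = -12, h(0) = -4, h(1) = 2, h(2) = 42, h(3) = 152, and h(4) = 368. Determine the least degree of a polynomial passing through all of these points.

3

Forward differences of the values at x = -2, -1, 0, 1, 2, 3, 4:
  h  : -58  -12  -4  2  42  152  368
  Δ  : 46  8  6  40  110  216
  Δ^2: -38  -2  34  70  106
  Δ^3: 36  36  36  36
  Δ^4: 0  0  0
  Δ^5: 0  0
  Δ^6: 0
The third differences are constant (36) and nonzero, while all higher differences vanish, so the minimal degree is 3.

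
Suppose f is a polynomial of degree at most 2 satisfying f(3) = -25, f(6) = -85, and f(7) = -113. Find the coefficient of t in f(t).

-2

Write f(t) = at^2 + bt + c. Substituting each data point gives a linear system:
  9a + 3b + c = -25
  36a + 6b + c = -85
  49a + 7b + c = -113
Solving the system yields a = -2, b = -2, c = -1.
So f(t) = -2t² - 2t - 1.
The coefficient of t is -2.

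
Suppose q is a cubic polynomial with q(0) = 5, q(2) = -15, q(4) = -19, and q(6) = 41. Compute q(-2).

-7

Forward differences of the values at u = 0, 2, 4, 6:
  q  : 5  -15  -19  41
  Δ  : -20  -4  60
  Δ^2: 16  64
  Δ^3: 48
The third differences are constant, confirming degree 3.
Interpolating (Newton forward form) and evaluating at u = -2 gives q(-2) = -7.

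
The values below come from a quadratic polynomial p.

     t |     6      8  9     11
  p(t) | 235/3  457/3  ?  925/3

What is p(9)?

The 3 known points determine the degree-2 polynomial uniquely.
Write p(t) = at^2 + bt + c. Substituting each data point gives a linear system:
  36a + 6b + c = 235/3
  64a + 8b + c = 457/3
  121a + 11b + c = 925/3
Solving the system yields a = 3, b = -5, c = 1/3.
So p(t) = 3t^2 - 5t + 1/3.
Then p(9) = 595/3.

595/3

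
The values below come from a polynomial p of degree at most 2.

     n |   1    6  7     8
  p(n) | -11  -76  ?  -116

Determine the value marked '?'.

The 3 known points determine the degree-2 polynomial uniquely.
Write p(n) = an^2 + bn + c. Substituting each data point gives a linear system:
  a + b + c = -11
  36a + 6b + c = -76
  64a + 8b + c = -116
Solving the system yields a = -1, b = -6, c = -4.
So p(n) = -n² - 6n - 4.
Then p(7) = -95.

-95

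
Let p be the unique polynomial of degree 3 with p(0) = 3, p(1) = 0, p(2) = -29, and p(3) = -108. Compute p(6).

Using the Lagrange interpolation formula with nodes 0, 1, 2, 3:
  L_0(s) = (s - 1)(s - 2)(s - 3) / -6
  L_1(s) = s(s - 2)(s - 3) / 2
  L_2(s) = s(s - 1)(s - 3) / -2
  L_3(s) = s(s - 1)(s - 2) / 6
Then p(s) = 3·L_0(s) + 0·L_1(s) - 29·L_2(s) - 108·L_3(s).
Expanding and collecting terms gives p(s) = -4s^3 - s^2 + 2s + 3.
Evaluating at s = 6: p(6) = -885.

-885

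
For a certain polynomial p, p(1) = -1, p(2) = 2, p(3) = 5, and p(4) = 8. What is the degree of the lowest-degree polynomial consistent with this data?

1

Forward differences of the values at s = 1, 2, 3, 4:
  p  : -1  2  5  8
  Δ  : 3  3  3
  Δ^2: 0  0
  Δ^3: 0
The first differences are constant (3) and nonzero, while all higher differences vanish, so the minimal degree is 1.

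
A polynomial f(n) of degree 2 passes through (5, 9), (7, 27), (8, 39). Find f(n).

Using the Lagrange interpolation formula with nodes 5, 7, 8:
  L_0(n) = (n - 7)(n - 8) / 6
  L_1(n) = (n - 5)(n - 8) / -2
  L_2(n) = (n - 5)(n - 7) / 3
Then f(n) = 9·L_0(n) + 27·L_1(n) + 39·L_2(n).
Expanding and collecting terms gives f(n) = n^2 - 3n - 1.
Check: f(5) = 9. ✓

f(n) = n^2 - 3n - 1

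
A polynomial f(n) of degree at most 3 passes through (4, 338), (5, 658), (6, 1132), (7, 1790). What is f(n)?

Write f(n) = an^3 + bn^2 + cn + d. Substituting each data point gives a linear system:
  64a + 16b + 4c + d = 338
  125a + 25b + 5c + d = 658
  216a + 36b + 6c + d = 1132
  343a + 49b + 7c + d = 1790
Solving the system yields a = 5, b = 2, c = -3, d = -2.
So f(n) = 5n^3 + 2n^2 - 3n - 2.
Check: f(6) = 1132. ✓

f(n) = 5n^3 + 2n^2 - 3n - 2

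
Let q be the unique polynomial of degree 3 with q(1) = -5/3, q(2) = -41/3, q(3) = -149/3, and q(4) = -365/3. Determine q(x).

q(x) = -2x^3 + 2x - 5/3

Write q(x) = ax^3 + bx^2 + cx + d. Substituting each data point gives a linear system:
  a + b + c + d = -5/3
  8a + 4b + 2c + d = -41/3
  27a + 9b + 3c + d = -149/3
  64a + 16b + 4c + d = -365/3
Solving the system yields a = -2, b = 0, c = 2, d = -5/3.
So q(x) = -2x³ + 2x - 5/3.
Check: q(4) = -365/3. ✓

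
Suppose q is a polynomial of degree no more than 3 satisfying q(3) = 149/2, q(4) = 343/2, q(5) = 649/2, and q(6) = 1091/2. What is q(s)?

Using the Lagrange interpolation formula with nodes 3, 4, 5, 6:
  L_0(s) = (s - 4)(s - 5)(s - 6) / -6
  L_1(s) = (s - 3)(s - 5)(s - 6) / 2
  L_2(s) = (s - 3)(s - 4)(s - 6) / -2
  L_3(s) = (s - 3)(s - 4)(s - 5) / 6
Then q(s) = 149/2·L_0(s) + 343/2·L_1(s) + 649/2·L_2(s) + 1091/2·L_3(s).
Expanding and collecting terms gives q(s) = 2s³ + 4s² - 5s - 1/2.
Check: q(5) = 649/2. ✓

q(s) = 2s^3 + 4s^2 - 5s - 1/2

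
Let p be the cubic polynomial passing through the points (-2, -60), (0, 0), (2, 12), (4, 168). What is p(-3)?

Forward differences of the values at x = -2, 0, 2, 4:
  p  : -60  0  12  168
  Δ  : 60  12  156
  Δ^2: -48  144
  Δ^3: 192
The third differences are constant, confirming degree 3.
Interpolating (Newton forward form) and evaluating at x = -3 gives p(-3) = -168.

-168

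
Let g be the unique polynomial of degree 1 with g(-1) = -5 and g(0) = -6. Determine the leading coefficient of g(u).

-1

Write g(u) = au + b. Substituting each data point gives a linear system:
  -a + b = -5
  b = -6
Solving the system yields a = -1, b = -6.
So g(u) = -u - 6.
The leading coefficient is -1.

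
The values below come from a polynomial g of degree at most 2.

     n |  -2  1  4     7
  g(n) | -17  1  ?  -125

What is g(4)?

On equispaced nodes a degree-2 polynomial has vanishing third forward difference, so
  - g(-2) + 3·g(1) - 3·g(4) + g(7) = 0.
Substituting the known values and solving for g(4):
  -3·g(4) = 105
  g(4) = -35.

-35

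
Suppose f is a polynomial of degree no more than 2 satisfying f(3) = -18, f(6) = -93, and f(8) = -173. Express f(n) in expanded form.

Write f(n) = an^2 + bn + c. Substituting each data point gives a linear system:
  9a + 3b + c = -18
  36a + 6b + c = -93
  64a + 8b + c = -173
Solving the system yields a = -3, b = 2, c = 3.
So f(n) = -3n^2 + 2n + 3.
Check: f(6) = -93. ✓

f(n) = -3n^2 + 2n + 3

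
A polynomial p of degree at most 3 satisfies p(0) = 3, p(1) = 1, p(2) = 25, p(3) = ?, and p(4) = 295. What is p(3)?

The 4 known points determine the degree-3 polynomial uniquely.
Write p(n) = an^3 + bn^2 + cn + d. Substituting each data point gives a linear system:
  d = 3
  a + b + c + d = 1
  8a + 4b + 2c + d = 25
  64a + 16b + 4c + d = 295
Solving the system yields a = 6, b = -5, c = -3, d = 3.
So p(n) = 6n^3 - 5n^2 - 3n + 3.
Then p(3) = 111.

111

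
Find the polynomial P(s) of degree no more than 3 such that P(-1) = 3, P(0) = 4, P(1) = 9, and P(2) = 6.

P(s) = -2s^3 + 2s^2 + 5s + 4

Write P(s) = as^3 + bs^2 + cs + d. Substituting each data point gives a linear system:
  -a + b - c + d = 3
  d = 4
  a + b + c + d = 9
  8a + 4b + 2c + d = 6
Solving the system yields a = -2, b = 2, c = 5, d = 4.
So P(s) = -2s³ + 2s² + 5s + 4.
Check: P(0) = 4. ✓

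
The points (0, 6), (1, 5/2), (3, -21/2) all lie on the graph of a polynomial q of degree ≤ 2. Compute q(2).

-3

Using the Lagrange interpolation formula with nodes 0, 1, 3:
  L_0(x) = (x - 1)(x - 3) / 3
  L_1(x) = x(x - 3) / -2
  L_2(x) = x(x - 1) / 6
Then q(x) = 6·L_0(x) + 5/2·L_1(x) - 21/2·L_2(x).
Expanding and collecting terms gives q(x) = -x^2 - (5/2)x + 6.
Evaluating at x = 2: q(2) = -3.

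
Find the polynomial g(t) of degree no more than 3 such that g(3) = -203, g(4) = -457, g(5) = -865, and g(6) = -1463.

g(t) = -6t^3 - 5t^2 + 3t - 5

Using the Lagrange interpolation formula with nodes 3, 4, 5, 6:
  L_0(t) = (t - 4)(t - 5)(t - 6) / -6
  L_1(t) = (t - 3)(t - 5)(t - 6) / 2
  L_2(t) = (t - 3)(t - 4)(t - 6) / -2
  L_3(t) = (t - 3)(t - 4)(t - 5) / 6
Then g(t) = -203·L_0(t) - 457·L_1(t) - 865·L_2(t) - 1463·L_3(t).
Expanding and collecting terms gives g(t) = -6t^3 - 5t^2 + 3t - 5.
Check: g(4) = -457. ✓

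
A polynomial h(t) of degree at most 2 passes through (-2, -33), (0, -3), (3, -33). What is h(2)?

-13

Using the Lagrange interpolation formula with nodes -2, 0, 3:
  L_0(t) = t(t - 3) / 10
  L_1(t) = (t + 2)(t - 3) / -6
  L_2(t) = (t + 2)t / 15
Then h(t) = -33·L_0(t) - 3·L_1(t) - 33·L_2(t).
Expanding and collecting terms gives h(t) = -5t^2 + 5t - 3.
Evaluating at t = 2: h(2) = -13.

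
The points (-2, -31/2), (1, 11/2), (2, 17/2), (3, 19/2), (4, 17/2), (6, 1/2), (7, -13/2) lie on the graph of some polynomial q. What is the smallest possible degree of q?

2

Divided differences on the nodes -2, 1, 2, 3, 4, 6, 7:
  order 0: -31/2  11/2  17/2  19/2  17/2  1/2  -13/2
  order 1: 7  3  1  -1  -4  -7
  order 2: -1  -1  -1  -1  -1
  order 3: 0  0  0  0
  order 4: 0  0  0
  order 5: 0  0
  order 6: 0
The order-2 divided differences are all -1 (nonzero) and every higher order vanishes, so the data lies on a polynomial of degree exactly 2.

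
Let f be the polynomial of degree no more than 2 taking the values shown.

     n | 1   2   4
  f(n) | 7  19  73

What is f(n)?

f(n) = 5n^2 - 3n + 5

Write f(n) = an^2 + bn + c. Substituting each data point gives a linear system:
  a + b + c = 7
  4a + 2b + c = 19
  16a + 4b + c = 73
Solving the system yields a = 5, b = -3, c = 5.
So f(n) = 5n² - 3n + 5.
Check: f(4) = 73. ✓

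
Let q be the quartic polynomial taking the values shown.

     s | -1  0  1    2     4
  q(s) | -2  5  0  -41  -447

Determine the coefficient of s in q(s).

3

Write q(s) = as^4 + bs^3 + cs^2 + ds + e. Substituting each data point gives a linear system:
  a - b + c - d + e = -2
  e = 5
  a + b + c + d + e = 0
  16a + 8b + 4c + 2d + e = -41
  256a + 64b + 16c + 4d + e = -447
Solving the system yields a = -1, b = -2, c = -5, d = 3, e = 5.
So q(s) = -s^4 - 2s^3 - 5s^2 + 3s + 5.
The coefficient of s is 3.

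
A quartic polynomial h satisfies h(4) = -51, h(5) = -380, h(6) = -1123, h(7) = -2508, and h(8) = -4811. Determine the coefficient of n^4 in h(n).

Write h(n) = an^4 + bn^3 + cn^2 + dn + e. Substituting each data point gives a linear system:
  256a + 64b + 16c + 4d + e = -51
  625a + 125b + 25c + 5d + e = -380
  1296a + 216b + 36c + 6d + e = -1123
  2401a + 343b + 49c + 7d + e = -2508
  4096a + 512b + 64c + 8d + e = -4811
Solving the system yields a = -2, b = 6, c = 5, d = -2, e = 5.
So h(n) = -2n⁴ + 6n³ + 5n² - 2n + 5.
The leading coefficient is -2.

-2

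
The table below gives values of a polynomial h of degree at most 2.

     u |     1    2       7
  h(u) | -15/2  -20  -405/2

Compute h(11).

Write h(u) = au^2 + bu + c. Substituting each data point gives a linear system:
  a + b + c = -15/2
  4a + 2b + c = -20
  49a + 7b + c = -405/2
Solving the system yields a = -4, b = -1/2, c = -3.
So h(u) = -4u² - (1/2)u - 3.
Then h(11) = -985/2.

-985/2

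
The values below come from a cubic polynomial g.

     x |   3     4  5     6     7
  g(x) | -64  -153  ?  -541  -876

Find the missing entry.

The 4 known points determine the degree-3 polynomial uniquely.
Write g(x) = ax^3 + bx^2 + cx + d. Substituting each data point gives a linear system:
  27a + 9b + 3c + d = -64
  64a + 16b + 4c + d = -153
  216a + 36b + 6c + d = -541
  343a + 49b + 7c + d = -876
Solving the system yields a = -3, b = 4, c = -6, d = -1.
So g(x) = -3x³ + 4x² - 6x - 1.
Then g(5) = -306.

-306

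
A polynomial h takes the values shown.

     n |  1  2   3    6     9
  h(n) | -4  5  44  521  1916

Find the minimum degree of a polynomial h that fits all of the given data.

Divided differences on the nodes 1, 2, 3, 6, 9:
  order 0: -4  5  44  521  1916
  order 1: 9  39  159  465
  order 2: 15  30  51
  order 3: 3  3
  order 4: 0
The order-3 divided differences are all 3 (nonzero) and every higher order vanishes, so the data lies on a polynomial of degree exactly 3.

3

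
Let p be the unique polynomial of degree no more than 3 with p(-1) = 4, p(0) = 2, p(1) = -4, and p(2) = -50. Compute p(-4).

346

Forward differences of the values at t = -1, 0, 1, 2:
  p  : 4  2  -4  -50
  Δ  : -2  -6  -46
  Δ^2: -4  -40
  Δ^3: -36
The third differences are constant, confirming degree 3.
Interpolating (Newton forward form) and evaluating at t = -4 gives p(-4) = 346.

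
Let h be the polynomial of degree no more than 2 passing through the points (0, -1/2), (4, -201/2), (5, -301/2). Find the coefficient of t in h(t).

-5

Write h(t) = at^2 + bt + c. Substituting each data point gives a linear system:
  c = -1/2
  16a + 4b + c = -201/2
  25a + 5b + c = -301/2
Solving the system yields a = -5, b = -5, c = -1/2.
So h(t) = -5t² - 5t - 1/2.
The coefficient of t is -5.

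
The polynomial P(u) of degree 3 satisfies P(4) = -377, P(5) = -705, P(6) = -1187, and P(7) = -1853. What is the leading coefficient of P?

-5

Write P(u) = au^3 + bu^2 + cu + d. Substituting each data point gives a linear system:
  64a + 16b + 4c + d = -377
  125a + 25b + 5c + d = -705
  216a + 36b + 6c + d = -1187
  343a + 49b + 7c + d = -1853
Solving the system yields a = -5, b = -2, c = -5, d = -5.
So P(u) = -5u³ - 2u² - 5u - 5.
The leading coefficient is -5.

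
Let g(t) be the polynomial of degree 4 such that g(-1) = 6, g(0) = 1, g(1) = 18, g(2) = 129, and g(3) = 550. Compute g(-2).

105

Forward differences of the values at t = -1, 0, 1, 2, 3:
  g  : 6  1  18  129  550
  Δ  : -5  17  111  421
  Δ^2: 22  94  310
  Δ^3: 72  216
  Δ^4: 144
The fourth differences are constant, confirming degree 4.
Interpolating (Newton forward form) and evaluating at t = -2 gives g(-2) = 105.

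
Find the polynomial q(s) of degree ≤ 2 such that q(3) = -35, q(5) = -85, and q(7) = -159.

q(s) = -3s^2 - s - 5

Using the Lagrange interpolation formula with nodes 3, 5, 7:
  L_0(s) = (s - 5)(s - 7) / 8
  L_1(s) = (s - 3)(s - 7) / -4
  L_2(s) = (s - 3)(s - 5) / 8
Then q(s) = -35·L_0(s) - 85·L_1(s) - 159·L_2(s).
Expanding and collecting terms gives q(s) = -3s² - s - 5.
Check: q(3) = -35. ✓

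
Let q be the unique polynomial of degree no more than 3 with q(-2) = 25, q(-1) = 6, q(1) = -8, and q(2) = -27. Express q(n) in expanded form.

q(n) = -2n^3 - 5n - 1

Write q(n) = an^3 + bn^2 + cn + d. Substituting each data point gives a linear system:
  -8a + 4b - 2c + d = 25
  -a + b - c + d = 6
  a + b + c + d = -8
  8a + 4b + 2c + d = -27
Solving the system yields a = -2, b = 0, c = -5, d = -1.
So q(n) = -2n^3 - 5n - 1.
Check: q(2) = -27. ✓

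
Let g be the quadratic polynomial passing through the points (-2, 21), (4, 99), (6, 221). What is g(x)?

g(x) = 6x^2 + x - 1

Write g(x) = ax^2 + bx + c. Substituting each data point gives a linear system:
  4a - 2b + c = 21
  16a + 4b + c = 99
  36a + 6b + c = 221
Solving the system yields a = 6, b = 1, c = -1.
So g(x) = 6x² + x - 1.
Check: g(4) = 99. ✓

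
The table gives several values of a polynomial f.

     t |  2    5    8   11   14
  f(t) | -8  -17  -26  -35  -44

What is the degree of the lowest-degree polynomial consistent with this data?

1

Forward differences of the values at t = 2, 5, 8, 11, 14:
  f  : -8  -17  -26  -35  -44
  Δ  : -9  -9  -9  -9
  Δ^2: 0  0  0
  Δ^3: 0  0
  Δ^4: 0
The first differences are constant (-9) and nonzero, while all higher differences vanish, so the minimal degree is 1.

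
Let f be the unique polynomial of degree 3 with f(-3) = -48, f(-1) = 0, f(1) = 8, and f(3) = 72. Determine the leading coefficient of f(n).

2

Write f(n) = an^3 + bn^2 + cn + d. Substituting each data point gives a linear system:
  -27a + 9b - 3c + d = -48
  -a + b - c + d = 0
  a + b + c + d = 8
  27a + 9b + 3c + d = 72
Solving the system yields a = 2, b = 1, c = 2, d = 3.
So f(n) = 2n^3 + n^2 + 2n + 3.
The leading coefficient is 2.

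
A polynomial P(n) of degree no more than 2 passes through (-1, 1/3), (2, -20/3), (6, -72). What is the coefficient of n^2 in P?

Write P(n) = an^2 + bn + c. Substituting each data point gives a linear system:
  a - b + c = 1/3
  4a + 2b + c = -20/3
  36a + 6b + c = -72
Solving the system yields a = -2, b = -1/3, c = 2.
So P(n) = -2n^2 - (1/3)n + 2.
The leading coefficient is -2.

-2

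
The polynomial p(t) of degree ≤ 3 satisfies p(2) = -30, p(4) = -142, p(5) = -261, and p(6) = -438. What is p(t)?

p(t) = -2t^3 + t^2 - 6t - 6

Write p(t) = at^3 + bt^2 + ct + d. Substituting each data point gives a linear system:
  8a + 4b + 2c + d = -30
  64a + 16b + 4c + d = -142
  125a + 25b + 5c + d = -261
  216a + 36b + 6c + d = -438
Solving the system yields a = -2, b = 1, c = -6, d = -6.
So p(t) = -2t^3 + t^2 - 6t - 6.
Check: p(2) = -30. ✓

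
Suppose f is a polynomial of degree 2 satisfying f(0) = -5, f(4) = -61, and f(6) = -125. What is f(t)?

f(t) = -3t^2 - 2t - 5

Using the Lagrange interpolation formula with nodes 0, 4, 6:
  L_0(t) = (t - 4)(t - 6) / 24
  L_1(t) = t(t - 6) / -8
  L_2(t) = t(t - 4) / 12
Then f(t) = -5·L_0(t) - 61·L_1(t) - 125·L_2(t).
Expanding and collecting terms gives f(t) = -3t^2 - 2t - 5.
Check: f(6) = -125. ✓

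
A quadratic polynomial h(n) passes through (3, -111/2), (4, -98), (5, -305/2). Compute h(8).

Write h(n) = an^2 + bn + c. Substituting each data point gives a linear system:
  9a + 3b + c = -111/2
  16a + 4b + c = -98
  25a + 5b + c = -305/2
Solving the system yields a = -6, b = -1/2, c = 0.
So h(n) = -6n² - (1/2)n.
Then h(8) = -388.

-388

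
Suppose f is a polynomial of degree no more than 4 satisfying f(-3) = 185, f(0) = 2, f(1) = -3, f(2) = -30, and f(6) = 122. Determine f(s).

Using the Lagrange interpolation formula with nodes -3, 0, 1, 2, 6:
  L_0(s) = s(s - 1)(s - 2)(s - 6) / 540
  L_1(s) = (s + 3)(s - 1)(s - 2)(s - 6) / -36
  L_2(s) = (s + 3)s(s - 2)(s - 6) / 20
  L_3(s) = (s + 3)s(s - 1)(s - 6) / -40
  L_4(s) = (s + 3)s(s - 1)(s - 2) / 1080
Then f(s) = 185·L_0(s) + 2·L_1(s) - 3·L_2(s) - 30·L_3(s) + 122·L_4(s).
Expanding and collecting terms gives f(s) = s^4 - 5s^3 - 3s^2 + 2s + 2.
Check: f(6) = 122. ✓

f(s) = s^4 - 5s^3 - 3s^2 + 2s + 2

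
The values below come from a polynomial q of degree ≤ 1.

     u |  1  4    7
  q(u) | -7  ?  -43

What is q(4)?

-25

On equispaced nodes a degree-1 polynomial has vanishing second forward difference, so
  q(1) - 2·q(4) + q(7) = 0.
Substituting the known values and solving for q(4):
  -2·q(4) = 50
  q(4) = -25.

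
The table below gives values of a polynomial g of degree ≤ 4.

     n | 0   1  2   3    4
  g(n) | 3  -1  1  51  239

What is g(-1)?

19

Using the Lagrange interpolation formula with nodes 0, 1, 2, 3, 4:
  L_0(n) = (n - 1)(n - 2)(n - 3)(n - 4) / 24
  L_1(n) = n(n - 2)(n - 3)(n - 4) / -6
  L_2(n) = n(n - 1)(n - 3)(n - 4) / 4
  L_3(n) = n(n - 1)(n - 2)(n - 4) / -6
  L_4(n) = n(n - 1)(n - 2)(n - 3) / 24
Then g(n) = 3·L_0(n) - 1·L_1(n) + 1·L_2(n) + 51·L_3(n) + 239·L_4(n).
Expanding and collecting terms gives g(n) = 2n^4 - 5n^3 + 4n^2 - 5n + 3.
Evaluating at n = -1: g(-1) = 19.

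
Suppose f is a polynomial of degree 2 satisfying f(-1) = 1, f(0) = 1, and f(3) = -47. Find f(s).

Using the Lagrange interpolation formula with nodes -1, 0, 3:
  L_0(s) = s(s - 3) / 4
  L_1(s) = (s + 1)(s - 3) / -3
  L_2(s) = (s + 1)s / 12
Then f(s) = 1·L_0(s) + 1·L_1(s) - 47·L_2(s).
Expanding and collecting terms gives f(s) = -4s² - 4s + 1.
Check: f(3) = -47. ✓

f(s) = -4s^2 - 4s + 1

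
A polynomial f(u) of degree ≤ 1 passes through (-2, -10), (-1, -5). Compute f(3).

15

Write f(u) = au + b. Substituting each data point gives a linear system:
  -2a + b = -10
  -a + b = -5
Solving the system yields a = 5, b = 0.
So f(u) = 5u.
Then f(3) = 15.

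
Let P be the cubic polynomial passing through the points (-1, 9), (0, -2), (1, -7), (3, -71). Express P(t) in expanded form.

Using the Lagrange interpolation formula with nodes -1, 0, 1, 3:
  L_0(t) = t(t - 1)(t - 3) / -8
  L_1(t) = (t + 1)(t - 1)(t - 3) / 3
  L_2(t) = (t + 1)t(t - 3) / -4
  L_3(t) = (t + 1)t(t - 1) / 24
Then P(t) = 9·L_0(t) - 2·L_1(t) - 7·L_2(t) - 71·L_3(t).
Expanding and collecting terms gives P(t) = -3t^3 + 3t^2 - 5t - 2.
Check: P(1) = -7. ✓

P(t) = -3t^3 + 3t^2 - 5t - 2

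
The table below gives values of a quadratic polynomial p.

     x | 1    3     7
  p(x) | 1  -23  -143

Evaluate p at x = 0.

4

Using the Lagrange interpolation formula with nodes 1, 3, 7:
  L_0(x) = (x - 3)(x - 7) / 12
  L_1(x) = (x - 1)(x - 7) / -8
  L_2(x) = (x - 1)(x - 3) / 24
Then p(x) = 1·L_0(x) - 23·L_1(x) - 143·L_2(x).
Expanding and collecting terms gives p(x) = -3x² + 4.
Evaluating at x = 0: p(0) = 4.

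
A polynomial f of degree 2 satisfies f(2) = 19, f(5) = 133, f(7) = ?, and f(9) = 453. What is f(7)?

The 3 known points determine the degree-2 polynomial uniquely.
Write f(s) = as^2 + bs + c. Substituting each data point gives a linear system:
  4a + 2b + c = 19
  25a + 5b + c = 133
  81a + 9b + c = 453
Solving the system yields a = 6, b = -4, c = 3.
So f(s) = 6s^2 - 4s + 3.
Then f(7) = 269.

269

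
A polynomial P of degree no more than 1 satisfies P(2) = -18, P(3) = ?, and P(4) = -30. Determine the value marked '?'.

-24

The 2 known points determine the degree-1 polynomial uniquely.
Write P(s) = as + b. Substituting each data point gives a linear system:
  2a + b = -18
  4a + b = -30
Solving the system yields a = -6, b = -6.
So P(s) = -6s - 6.
Then P(3) = -24.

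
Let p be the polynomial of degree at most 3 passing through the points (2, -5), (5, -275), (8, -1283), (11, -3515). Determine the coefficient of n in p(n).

-1

Write p(n) = an^3 + bn^2 + cn + d. Substituting each data point gives a linear system:
  8a + 4b + 2c + d = -5
  125a + 25b + 5c + d = -275
  512a + 64b + 8c + d = -1283
  1331a + 121b + 11c + d = -3515
Solving the system yields a = -3, b = 4, c = -1, d = 5.
So p(n) = -3n^3 + 4n^2 - n + 5.
The coefficient of n is -1.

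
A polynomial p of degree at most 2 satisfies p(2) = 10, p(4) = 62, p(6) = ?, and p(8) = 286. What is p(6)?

The 3 known points determine the degree-2 polynomial uniquely.
Write p(u) = au^2 + bu + c. Substituting each data point gives a linear system:
  4a + 2b + c = 10
  16a + 4b + c = 62
  64a + 8b + c = 286
Solving the system yields a = 5, b = -4, c = -2.
So p(u) = 5u² - 4u - 2.
Then p(6) = 154.

154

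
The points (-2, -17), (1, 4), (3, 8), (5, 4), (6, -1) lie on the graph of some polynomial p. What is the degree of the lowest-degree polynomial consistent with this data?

Divided differences on the nodes -2, 1, 3, 5, 6:
  order 0: -17  4  8  4  -1
  order 1: 7  2  -2  -5
  order 2: -1  -1  -1
  order 3: 0  0
  order 4: 0
The order-2 divided differences are all -1 (nonzero) and every higher order vanishes, so the data lies on a polynomial of degree exactly 2.

2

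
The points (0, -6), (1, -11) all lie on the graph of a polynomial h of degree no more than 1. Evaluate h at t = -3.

9

Using the Lagrange interpolation formula with nodes 0, 1:
  L_0(t) = (t - 1) / -1
  L_1(t) = t / 1
Then h(t) = -6·L_0(t) - 11·L_1(t).
Expanding and collecting terms gives h(t) = -5t - 6.
Evaluating at t = -3: h(-3) = 9.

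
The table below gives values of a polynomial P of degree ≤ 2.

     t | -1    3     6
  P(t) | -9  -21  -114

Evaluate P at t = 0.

Using the Lagrange interpolation formula with nodes -1, 3, 6:
  L_0(t) = (t - 3)(t - 6) / 28
  L_1(t) = (t + 1)(t - 6) / -12
  L_2(t) = (t + 1)(t - 3) / 21
Then P(t) = -9·L_0(t) - 21·L_1(t) - 114·L_2(t).
Expanding and collecting terms gives P(t) = -4t^2 + 5t.
Evaluating at t = 0: P(0) = 0.

0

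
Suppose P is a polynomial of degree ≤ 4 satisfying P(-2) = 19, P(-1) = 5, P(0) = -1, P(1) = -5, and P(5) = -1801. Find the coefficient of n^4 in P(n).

-2

Write P(n) = an^4 + bn^3 + cn^2 + dn + e. Substituting each data point gives a linear system:
  16a - 8b + 4c - 2d + e = 19
  a - b + c - d + e = 5
  e = -1
  a + b + c + d + e = -5
  625a + 125b + 25c + 5d + e = -1801
Solving the system yields a = -2, b = -5, c = 3, d = 0, e = -1.
So P(n) = -2n^4 - 5n^3 + 3n^2 - 1.
The leading coefficient is -2.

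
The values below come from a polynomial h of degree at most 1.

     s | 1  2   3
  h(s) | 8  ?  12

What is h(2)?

10

The 2 known points determine the degree-1 polynomial uniquely.
Write h(s) = as + b. Substituting each data point gives a linear system:
  a + b = 8
  3a + b = 12
Solving the system yields a = 2, b = 6.
So h(s) = 2s + 6.
Then h(2) = 10.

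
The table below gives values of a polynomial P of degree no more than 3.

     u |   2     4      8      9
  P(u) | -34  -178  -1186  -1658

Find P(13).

Write P(u) = au^3 + bu^2 + cu + d. Substituting each data point gives a linear system:
  8a + 4b + 2c + d = -34
  64a + 16b + 4c + d = -178
  512a + 64b + 8c + d = -1186
  729a + 81b + 9c + d = -1658
Solving the system yields a = -2, b = -2, c = -4, d = -2.
So P(u) = -2u^3 - 2u^2 - 4u - 2.
Then P(13) = -4786.

-4786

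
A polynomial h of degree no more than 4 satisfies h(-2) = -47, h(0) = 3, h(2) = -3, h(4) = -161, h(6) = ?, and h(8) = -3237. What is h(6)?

On equispaced nodes a degree-4 polynomial has vanishing fifth forward difference, so
  - h(-2) + 5·h(0) - 10·h(2) + 10·h(4) - 5·h(6) + h(8) = 0.
Substituting the known values and solving for h(6):
  -5·h(6) = 4755
  h(6) = -951.

-951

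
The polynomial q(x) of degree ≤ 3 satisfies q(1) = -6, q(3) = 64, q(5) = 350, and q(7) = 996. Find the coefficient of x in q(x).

Write q(x) = ax^3 + bx^2 + cx + d. Substituting each data point gives a linear system:
  a + b + c + d = -6
  27a + 9b + 3c + d = 64
  125a + 25b + 5c + d = 350
  343a + 49b + 7c + d = 996
Solving the system yields a = 3, b = 0, c = -4, d = -5.
So q(x) = 3x³ - 4x - 5.
The coefficient of x is -4.

-4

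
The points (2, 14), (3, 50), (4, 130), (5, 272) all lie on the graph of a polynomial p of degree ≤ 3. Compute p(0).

Using the Lagrange interpolation formula with nodes 2, 3, 4, 5:
  L_0(t) = (t - 3)(t - 4)(t - 5) / -6
  L_1(t) = (t - 2)(t - 4)(t - 5) / 2
  L_2(t) = (t - 2)(t - 3)(t - 5) / -2
  L_3(t) = (t - 2)(t - 3)(t - 4) / 6
Then p(t) = 14·L_0(t) + 50·L_1(t) + 130·L_2(t) + 272·L_3(t).
Expanding and collecting terms gives p(t) = 3t³ - 5t² + 4t + 2.
Evaluating at t = 0: p(0) = 2.

2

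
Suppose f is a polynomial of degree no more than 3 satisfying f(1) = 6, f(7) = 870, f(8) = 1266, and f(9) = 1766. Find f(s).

Write f(s) = as^3 + bs^2 + cs + d. Substituting each data point gives a linear system:
  a + b + c + d = 6
  343a + 49b + 7c + d = 870
  512a + 64b + 8c + d = 1266
  729a + 81b + 9c + d = 1766
Solving the system yields a = 2, b = 4, c = -2, d = 2.
So f(s) = 2s³ + 4s² - 2s + 2.
Check: f(1) = 6. ✓

f(s) = 2s^3 + 4s^2 - 2s + 2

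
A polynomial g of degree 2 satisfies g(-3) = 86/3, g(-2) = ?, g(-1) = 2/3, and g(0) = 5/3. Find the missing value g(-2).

The 3 known points determine the degree-2 polynomial uniquely.
Write g(x) = ax^2 + bx + c. Substituting each data point gives a linear system:
  9a - 3b + c = 86/3
  a - b + c = 2/3
  c = 5/3
Solving the system yields a = 5, b = 6, c = 5/3.
So g(x) = 5x^2 + 6x + 5/3.
Then g(-2) = 29/3.

29/3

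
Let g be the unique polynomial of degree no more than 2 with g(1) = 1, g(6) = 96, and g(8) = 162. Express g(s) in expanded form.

Write g(s) = as^2 + bs + c. Substituting each data point gives a linear system:
  a + b + c = 1
  36a + 6b + c = 96
  64a + 8b + c = 162
Solving the system yields a = 2, b = 5, c = -6.
So g(s) = 2s^2 + 5s - 6.
Check: g(6) = 96. ✓

g(s) = 2s^2 + 5s - 6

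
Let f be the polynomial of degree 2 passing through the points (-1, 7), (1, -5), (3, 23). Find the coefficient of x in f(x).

-6

Write f(x) = ax^2 + bx + c. Substituting each data point gives a linear system:
  a - b + c = 7
  a + b + c = -5
  9a + 3b + c = 23
Solving the system yields a = 5, b = -6, c = -4.
So f(x) = 5x^2 - 6x - 4.
The coefficient of x is -6.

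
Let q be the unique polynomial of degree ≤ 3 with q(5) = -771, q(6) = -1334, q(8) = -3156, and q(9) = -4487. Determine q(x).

q(x) = -6x^3 - 2x^2 + 5x + 4

Write q(x) = ax^3 + bx^2 + cx + d. Substituting each data point gives a linear system:
  125a + 25b + 5c + d = -771
  216a + 36b + 6c + d = -1334
  512a + 64b + 8c + d = -3156
  729a + 81b + 9c + d = -4487
Solving the system yields a = -6, b = -2, c = 5, d = 4.
So q(x) = -6x^3 - 2x^2 + 5x + 4.
Check: q(5) = -771. ✓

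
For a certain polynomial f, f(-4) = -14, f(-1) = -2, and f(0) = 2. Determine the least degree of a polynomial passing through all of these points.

1

Divided differences on the nodes -4, -1, 0:
  order 0: -14  -2  2
  order 1: 4  4
  order 2: 0
The order-1 divided differences are all 4 (nonzero) and every higher order vanishes, so the data lies on a polynomial of degree exactly 1.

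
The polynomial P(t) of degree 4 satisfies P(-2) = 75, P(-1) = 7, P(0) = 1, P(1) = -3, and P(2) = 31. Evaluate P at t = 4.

Write P(t) = at^4 + bt^3 + ct^2 + dt + e. Substituting each data point gives a linear system:
  16a - 8b + 4c - 2d + e = 75
  a - b + c - d + e = 7
  e = 1
  a + b + c + d + e = -3
  16a + 8b + 4c + 2d + e = 31
Solving the system yields a = 4, b = -2, c = -3, d = -3, e = 1.
So P(t) = 4t^4 - 2t^3 - 3t^2 - 3t + 1.
Then P(4) = 837.

837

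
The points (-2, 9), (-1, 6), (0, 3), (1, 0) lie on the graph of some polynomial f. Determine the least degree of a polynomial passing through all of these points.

Forward differences of the values at t = -2, -1, 0, 1:
  f  : 9  6  3  0
  Δ  : -3  -3  -3
  Δ^2: 0  0
  Δ^3: 0
The first differences are constant (-3) and nonzero, while all higher differences vanish, so the minimal degree is 1.

1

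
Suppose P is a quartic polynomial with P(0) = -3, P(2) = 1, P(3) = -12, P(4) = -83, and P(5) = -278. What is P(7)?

Write P(u) = au^4 + bu^3 + cu^2 + du + e. Substituting each data point gives a linear system:
  e = -3
  16a + 8b + 4c + 2d + e = 1
  81a + 27b + 9c + 3d + e = -12
  256a + 64b + 16c + 4d + e = -83
  625a + 125b + 25c + 5d + e = -278
Solving the system yields a = -1, b = 3, c = -1, d = 0, e = -3.
So P(u) = -u^4 + 3u^3 - u^2 - 3.
Then P(7) = -1424.

-1424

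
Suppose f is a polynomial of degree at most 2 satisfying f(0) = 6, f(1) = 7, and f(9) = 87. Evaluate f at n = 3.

Using the Lagrange interpolation formula with nodes 0, 1, 9:
  L_0(n) = (n - 1)(n - 9) / 9
  L_1(n) = n(n - 9) / -8
  L_2(n) = n(n - 1) / 72
Then f(n) = 6·L_0(n) + 7·L_1(n) + 87·L_2(n).
Expanding and collecting terms gives f(n) = n^2 + 6.
Evaluating at n = 3: f(3) = 15.

15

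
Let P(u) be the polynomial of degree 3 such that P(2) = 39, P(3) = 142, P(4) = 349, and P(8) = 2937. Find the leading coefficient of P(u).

Write P(u) = au^3 + bu^2 + cu + d. Substituting each data point gives a linear system:
  8a + 4b + 2c + d = 39
  27a + 9b + 3c + d = 142
  64a + 16b + 4c + d = 349
  512a + 64b + 8c + d = 2937
Solving the system yields a = 6, b = -2, c = -1, d = 1.
So P(u) = 6u³ - 2u² - u + 1.
The leading coefficient is 6.

6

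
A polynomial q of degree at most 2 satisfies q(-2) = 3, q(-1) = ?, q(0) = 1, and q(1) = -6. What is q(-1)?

4

The 3 known points determine the degree-2 polynomial uniquely.
Write q(n) = an^2 + bn + c. Substituting each data point gives a linear system:
  4a - 2b + c = 3
  c = 1
  a + b + c = -6
Solving the system yields a = -2, b = -5, c = 1.
So q(n) = -2n^2 - 5n + 1.
Then q(-1) = 4.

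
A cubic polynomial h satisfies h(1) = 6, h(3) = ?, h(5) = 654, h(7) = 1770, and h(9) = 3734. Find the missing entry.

146

The 4 known points determine the degree-3 polynomial uniquely.
Write h(n) = an^3 + bn^2 + cn + d. Substituting each data point gives a linear system:
  a + b + c + d = 6
  125a + 25b + 5c + d = 654
  343a + 49b + 7c + d = 1770
  729a + 81b + 9c + d = 3734
Solving the system yields a = 5, b = 1, c = 1, d = -1.
So h(n) = 5n^3 + n^2 + n - 1.
Then h(3) = 146.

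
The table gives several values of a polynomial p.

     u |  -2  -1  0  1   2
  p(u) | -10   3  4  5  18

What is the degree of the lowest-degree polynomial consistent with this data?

3

Forward differences of the values at u = -2, -1, 0, 1, 2:
  p  : -10  3  4  5  18
  Δ  : 13  1  1  13
  Δ^2: -12  0  12
  Δ^3: 12  12
  Δ^4: 0
The third differences are constant (12) and nonzero, while all higher differences vanish, so the minimal degree is 3.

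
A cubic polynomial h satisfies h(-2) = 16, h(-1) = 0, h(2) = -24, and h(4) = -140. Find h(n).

h(n) = -2n^3 - 2n - 4

Using the Lagrange interpolation formula with nodes -2, -1, 2, 4:
  L_0(n) = (n + 1)(n - 2)(n - 4) / -24
  L_1(n) = (n + 2)(n - 2)(n - 4) / 15
  L_2(n) = (n + 2)(n + 1)(n - 4) / -24
  L_3(n) = (n + 2)(n + 1)(n - 2) / 60
Then h(n) = 16·L_0(n) + 0·L_1(n) - 24·L_2(n) - 140·L_3(n).
Expanding and collecting terms gives h(n) = -2n^3 - 2n - 4.
Check: h(-1) = 0. ✓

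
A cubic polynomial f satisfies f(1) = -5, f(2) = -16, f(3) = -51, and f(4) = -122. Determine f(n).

f(n) = -2n^3 + 3n - 6

Using the Lagrange interpolation formula with nodes 1, 2, 3, 4:
  L_0(n) = (n - 2)(n - 3)(n - 4) / -6
  L_1(n) = (n - 1)(n - 3)(n - 4) / 2
  L_2(n) = (n - 1)(n - 2)(n - 4) / -2
  L_3(n) = (n - 1)(n - 2)(n - 3) / 6
Then f(n) = -5·L_0(n) - 16·L_1(n) - 51·L_2(n) - 122·L_3(n).
Expanding and collecting terms gives f(n) = -2n³ + 3n - 6.
Check: f(2) = -16. ✓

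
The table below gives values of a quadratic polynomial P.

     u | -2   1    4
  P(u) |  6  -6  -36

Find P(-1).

Write P(u) = au^2 + bu + c. Substituting each data point gives a linear system:
  4a - 2b + c = 6
  a + b + c = -6
  16a + 4b + c = -36
Solving the system yields a = -1, b = -5, c = 0.
So P(u) = -u^2 - 5u.
Then P(-1) = 4.

4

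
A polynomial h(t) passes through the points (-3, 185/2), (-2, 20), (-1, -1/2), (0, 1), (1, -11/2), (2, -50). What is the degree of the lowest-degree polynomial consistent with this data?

3

Forward differences of the values at t = -3, -2, -1, 0, 1, 2:
  h  : 185/2  20  -1/2  1  -11/2  -50
  Δ  : -145/2  -41/2  3/2  -13/2  -89/2
  Δ^2: 52  22  -8  -38
  Δ^3: -30  -30  -30
  Δ^4: 0  0
  Δ^5: 0
The third differences are constant (-30) and nonzero, while all higher differences vanish, so the minimal degree is 3.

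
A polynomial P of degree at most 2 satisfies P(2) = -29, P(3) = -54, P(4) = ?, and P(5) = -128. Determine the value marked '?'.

The 3 known points determine the degree-2 polynomial uniquely.
Write P(u) = au^2 + bu + c. Substituting each data point gives a linear system:
  4a + 2b + c = -29
  9a + 3b + c = -54
  25a + 5b + c = -128
Solving the system yields a = -4, b = -5, c = -3.
So P(u) = -4u^2 - 5u - 3.
Then P(4) = -87.

-87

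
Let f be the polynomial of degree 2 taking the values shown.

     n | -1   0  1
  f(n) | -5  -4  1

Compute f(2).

Write f(n) = an^2 + bn + c. Substituting each data point gives a linear system:
  a - b + c = -5
  c = -4
  a + b + c = 1
Solving the system yields a = 2, b = 3, c = -4.
So f(n) = 2n² + 3n - 4.
Then f(2) = 10.

10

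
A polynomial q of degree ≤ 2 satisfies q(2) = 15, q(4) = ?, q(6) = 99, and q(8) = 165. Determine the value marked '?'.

49

The 3 known points determine the degree-2 polynomial uniquely.
Write q(n) = an^2 + bn + c. Substituting each data point gives a linear system:
  4a + 2b + c = 15
  36a + 6b + c = 99
  64a + 8b + c = 165
Solving the system yields a = 2, b = 5, c = -3.
So q(n) = 2n^2 + 5n - 3.
Then q(4) = 49.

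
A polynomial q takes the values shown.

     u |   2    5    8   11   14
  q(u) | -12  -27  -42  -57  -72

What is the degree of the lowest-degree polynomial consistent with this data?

Forward differences of the values at u = 2, 5, 8, 11, 14:
  q  : -12  -27  -42  -57  -72
  Δ  : -15  -15  -15  -15
  Δ^2: 0  0  0
  Δ^3: 0  0
  Δ^4: 0
The first differences are constant (-15) and nonzero, while all higher differences vanish, so the minimal degree is 1.

1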